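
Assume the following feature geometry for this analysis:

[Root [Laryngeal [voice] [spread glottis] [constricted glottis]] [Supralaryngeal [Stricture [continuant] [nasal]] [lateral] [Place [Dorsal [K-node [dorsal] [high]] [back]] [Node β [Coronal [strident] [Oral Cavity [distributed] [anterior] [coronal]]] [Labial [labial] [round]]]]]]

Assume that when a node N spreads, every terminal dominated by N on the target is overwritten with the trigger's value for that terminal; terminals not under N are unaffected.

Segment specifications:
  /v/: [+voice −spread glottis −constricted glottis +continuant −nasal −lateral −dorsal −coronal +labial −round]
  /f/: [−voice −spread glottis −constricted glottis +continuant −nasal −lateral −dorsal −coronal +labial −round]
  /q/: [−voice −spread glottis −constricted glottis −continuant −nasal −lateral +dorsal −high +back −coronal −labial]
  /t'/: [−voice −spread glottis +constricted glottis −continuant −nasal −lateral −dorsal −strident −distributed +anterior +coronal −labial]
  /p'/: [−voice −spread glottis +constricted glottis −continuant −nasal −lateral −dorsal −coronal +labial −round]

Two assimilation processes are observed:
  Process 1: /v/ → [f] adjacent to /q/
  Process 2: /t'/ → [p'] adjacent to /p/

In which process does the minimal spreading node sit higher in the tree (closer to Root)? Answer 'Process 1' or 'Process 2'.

Process 1

In Process 1, [voice] changes, so the minimal spreading node is [voice] at depth 2.
Process 2 alters [labial], [round], [coronal], [anterior], [distributed], [strident]; the lowest common ancestor is Node β (depth 3 from Root).
[voice] is closer to Root than Node β, so Process 1 spreads the higher node.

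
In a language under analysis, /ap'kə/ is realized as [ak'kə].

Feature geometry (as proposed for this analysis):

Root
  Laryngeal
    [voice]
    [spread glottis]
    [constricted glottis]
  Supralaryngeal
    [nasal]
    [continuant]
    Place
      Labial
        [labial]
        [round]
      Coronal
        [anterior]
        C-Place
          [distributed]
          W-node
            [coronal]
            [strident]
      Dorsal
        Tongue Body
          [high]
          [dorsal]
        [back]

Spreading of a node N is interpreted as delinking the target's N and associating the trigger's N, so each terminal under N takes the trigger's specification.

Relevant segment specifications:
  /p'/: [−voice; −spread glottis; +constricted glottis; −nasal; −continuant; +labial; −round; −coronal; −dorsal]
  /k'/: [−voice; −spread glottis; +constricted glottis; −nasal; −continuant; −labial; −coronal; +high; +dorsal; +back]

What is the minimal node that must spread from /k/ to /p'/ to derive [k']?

Place

Comparing /p'/ with its surface form [k'], the features that change are [labial], [round], [dorsal], [high], [back].
Tracing each changed feature up the tree, the paths first meet at Place; any lower node misses at least one of them.
Spreading Place from /k/ overwrites each of those terminals with /k/'s values, yielding exactly [k'].
[constricted glottis] stays as in /p'/ although /k/ differs there, so no node dominating it spread; among the remaining candidates Place is the lowest that derives the output.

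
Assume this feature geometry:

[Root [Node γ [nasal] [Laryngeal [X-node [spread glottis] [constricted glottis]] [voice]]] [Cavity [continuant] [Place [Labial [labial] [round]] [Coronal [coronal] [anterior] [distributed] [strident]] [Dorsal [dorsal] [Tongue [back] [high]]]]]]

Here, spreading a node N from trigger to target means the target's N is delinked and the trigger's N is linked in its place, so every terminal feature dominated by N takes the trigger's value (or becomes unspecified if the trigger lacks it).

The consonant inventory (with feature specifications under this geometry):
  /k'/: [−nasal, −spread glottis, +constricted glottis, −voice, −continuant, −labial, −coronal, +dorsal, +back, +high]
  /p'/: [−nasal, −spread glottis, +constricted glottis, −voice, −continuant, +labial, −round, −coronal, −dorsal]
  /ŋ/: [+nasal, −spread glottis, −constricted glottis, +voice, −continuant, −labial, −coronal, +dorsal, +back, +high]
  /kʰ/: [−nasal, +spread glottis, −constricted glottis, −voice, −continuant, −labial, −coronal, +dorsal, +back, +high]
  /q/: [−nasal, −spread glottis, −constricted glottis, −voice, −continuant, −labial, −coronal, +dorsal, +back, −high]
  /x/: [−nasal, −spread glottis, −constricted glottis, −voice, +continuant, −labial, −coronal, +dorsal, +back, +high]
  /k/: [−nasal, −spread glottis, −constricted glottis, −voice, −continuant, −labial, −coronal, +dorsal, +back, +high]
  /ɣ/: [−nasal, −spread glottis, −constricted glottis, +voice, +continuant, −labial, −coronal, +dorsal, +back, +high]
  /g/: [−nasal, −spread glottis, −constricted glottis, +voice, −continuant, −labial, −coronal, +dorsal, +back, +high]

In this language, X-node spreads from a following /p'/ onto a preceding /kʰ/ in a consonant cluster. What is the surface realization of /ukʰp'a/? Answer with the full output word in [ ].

[uk'p'a]

The X-node node dominates the terminals [spread glottis], [constricted glottis].
The target acquires /p'/'s values for everything under X-node — [−spread glottis], [+constricted glottis] — while keeping its own [nasal], [voice], [continuant], ….
Among the inventory, only /k'/ has exactly this specification, giving the surface form [uk'p'a].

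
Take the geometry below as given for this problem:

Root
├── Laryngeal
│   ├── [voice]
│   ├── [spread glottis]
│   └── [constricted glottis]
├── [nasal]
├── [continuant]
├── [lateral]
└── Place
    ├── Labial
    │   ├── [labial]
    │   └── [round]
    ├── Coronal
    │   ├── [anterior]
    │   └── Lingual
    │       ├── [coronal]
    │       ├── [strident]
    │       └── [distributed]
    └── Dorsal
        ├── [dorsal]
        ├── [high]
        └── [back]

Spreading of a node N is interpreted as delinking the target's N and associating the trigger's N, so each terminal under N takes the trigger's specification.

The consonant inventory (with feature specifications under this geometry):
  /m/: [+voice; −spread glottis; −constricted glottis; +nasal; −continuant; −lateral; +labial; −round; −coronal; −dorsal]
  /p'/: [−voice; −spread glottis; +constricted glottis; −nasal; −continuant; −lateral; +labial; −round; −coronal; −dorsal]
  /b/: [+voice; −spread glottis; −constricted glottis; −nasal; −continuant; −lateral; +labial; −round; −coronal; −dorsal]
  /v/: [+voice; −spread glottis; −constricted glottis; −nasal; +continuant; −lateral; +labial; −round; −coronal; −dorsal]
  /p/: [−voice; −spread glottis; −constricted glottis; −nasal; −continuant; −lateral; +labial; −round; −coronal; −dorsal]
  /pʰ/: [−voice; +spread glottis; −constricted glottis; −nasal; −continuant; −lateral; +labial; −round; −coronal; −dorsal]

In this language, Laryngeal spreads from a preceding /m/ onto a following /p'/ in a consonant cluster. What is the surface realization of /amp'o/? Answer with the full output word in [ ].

[ambo]

Terminals under Laryngeal in this geometry: [voice], [spread glottis], [constricted glottis].
After delinking /p'/'s Laryngeal and linking /m/'s, the affected terminals become [+voice], [−spread glottis], [−constricted glottis]; [nasal], [continuant], [lateral], … (outside Laryngeal) are retained from /p'/.
The resulting bundle matches /b/ in the inventory; substituting it for /p'/ gives [ambo].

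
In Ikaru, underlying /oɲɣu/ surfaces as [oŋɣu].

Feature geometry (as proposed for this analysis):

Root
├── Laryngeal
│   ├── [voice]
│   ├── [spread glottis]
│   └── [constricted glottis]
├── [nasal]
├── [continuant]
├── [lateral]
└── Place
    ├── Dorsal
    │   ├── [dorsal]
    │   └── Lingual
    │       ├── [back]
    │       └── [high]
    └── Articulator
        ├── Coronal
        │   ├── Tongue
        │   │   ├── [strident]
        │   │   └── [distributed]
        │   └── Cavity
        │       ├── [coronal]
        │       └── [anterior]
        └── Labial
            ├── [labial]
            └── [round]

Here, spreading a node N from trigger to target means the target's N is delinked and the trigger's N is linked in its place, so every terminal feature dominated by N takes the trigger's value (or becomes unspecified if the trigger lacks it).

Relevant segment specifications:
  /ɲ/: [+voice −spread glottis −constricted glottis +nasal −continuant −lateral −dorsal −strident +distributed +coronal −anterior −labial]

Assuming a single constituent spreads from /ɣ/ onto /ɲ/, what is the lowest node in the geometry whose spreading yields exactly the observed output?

The alternation /ɲ/ → [ŋ] changes [coronal], [anterior], [distributed], [strident], [dorsal], [high], [back] and nothing else.
These terminals are all dominated by Place, and no proper subconstituent of Place covers them all; Place is their lowest common ancestor.
Spreading Place from /ɣ/ overwrites each of those terminals with /ɣ/'s values, yielding exactly [ŋ].
Since [continuant], [nasal] are preserved even though /ɣ/ disagrees there, no node above Place spread.

Place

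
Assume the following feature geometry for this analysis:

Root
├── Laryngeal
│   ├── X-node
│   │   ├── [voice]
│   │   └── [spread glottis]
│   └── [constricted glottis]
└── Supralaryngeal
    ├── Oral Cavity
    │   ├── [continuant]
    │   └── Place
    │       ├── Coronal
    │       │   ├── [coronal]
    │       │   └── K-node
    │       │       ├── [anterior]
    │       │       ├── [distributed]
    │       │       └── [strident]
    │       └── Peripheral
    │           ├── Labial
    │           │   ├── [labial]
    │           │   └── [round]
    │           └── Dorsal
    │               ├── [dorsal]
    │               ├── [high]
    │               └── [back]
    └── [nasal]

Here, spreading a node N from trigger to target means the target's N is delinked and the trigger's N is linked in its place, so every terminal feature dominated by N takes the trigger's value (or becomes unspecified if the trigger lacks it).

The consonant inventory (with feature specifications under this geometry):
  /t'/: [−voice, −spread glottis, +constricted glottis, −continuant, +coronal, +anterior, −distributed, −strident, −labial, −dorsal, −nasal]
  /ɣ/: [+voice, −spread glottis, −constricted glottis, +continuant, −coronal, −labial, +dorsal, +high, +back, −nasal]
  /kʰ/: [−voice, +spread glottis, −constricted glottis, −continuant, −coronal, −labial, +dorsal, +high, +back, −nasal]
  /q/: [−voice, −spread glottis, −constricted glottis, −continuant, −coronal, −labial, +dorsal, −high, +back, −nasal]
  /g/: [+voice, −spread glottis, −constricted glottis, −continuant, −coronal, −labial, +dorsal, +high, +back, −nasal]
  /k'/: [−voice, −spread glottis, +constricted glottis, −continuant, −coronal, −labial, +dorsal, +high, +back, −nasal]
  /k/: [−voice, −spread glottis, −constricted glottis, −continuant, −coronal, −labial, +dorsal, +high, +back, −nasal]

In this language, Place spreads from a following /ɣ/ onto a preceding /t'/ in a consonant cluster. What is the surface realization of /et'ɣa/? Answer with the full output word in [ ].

Terminals under Place in this geometry: [coronal], [anterior], [distributed], [strident], [labial], [round], [dorsal], [high], [back].
Spreading Place from /ɣ/ onto /t'/ replaces those values with /ɣ/'s: [−coronal], [−labial], [+dorsal], [+high], [+back]. Features outside Place ([voice], [spread glottis], [constricted glottis], …) stay as in /t'/.
The resulting bundle matches /k'/ in the inventory; substituting it for /t'/ gives [ek'ɣa].

[ek'ɣa]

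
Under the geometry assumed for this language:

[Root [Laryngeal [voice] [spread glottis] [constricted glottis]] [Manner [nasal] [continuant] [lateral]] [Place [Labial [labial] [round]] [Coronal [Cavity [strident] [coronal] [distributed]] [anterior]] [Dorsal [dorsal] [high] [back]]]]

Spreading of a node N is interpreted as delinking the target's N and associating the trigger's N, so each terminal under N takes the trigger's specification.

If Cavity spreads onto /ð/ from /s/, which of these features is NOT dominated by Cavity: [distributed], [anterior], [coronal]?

The terminals dominated by Cavity are [strident], [coronal], [distributed].
Spreading Cavity replaces [distributed], [coronal] with the trigger's values, since each sits inside the Cavity constituent.
[anterior] attaches under Coronal, not under Cavity, so /ð/ retains its own value for [anterior].

[anterior]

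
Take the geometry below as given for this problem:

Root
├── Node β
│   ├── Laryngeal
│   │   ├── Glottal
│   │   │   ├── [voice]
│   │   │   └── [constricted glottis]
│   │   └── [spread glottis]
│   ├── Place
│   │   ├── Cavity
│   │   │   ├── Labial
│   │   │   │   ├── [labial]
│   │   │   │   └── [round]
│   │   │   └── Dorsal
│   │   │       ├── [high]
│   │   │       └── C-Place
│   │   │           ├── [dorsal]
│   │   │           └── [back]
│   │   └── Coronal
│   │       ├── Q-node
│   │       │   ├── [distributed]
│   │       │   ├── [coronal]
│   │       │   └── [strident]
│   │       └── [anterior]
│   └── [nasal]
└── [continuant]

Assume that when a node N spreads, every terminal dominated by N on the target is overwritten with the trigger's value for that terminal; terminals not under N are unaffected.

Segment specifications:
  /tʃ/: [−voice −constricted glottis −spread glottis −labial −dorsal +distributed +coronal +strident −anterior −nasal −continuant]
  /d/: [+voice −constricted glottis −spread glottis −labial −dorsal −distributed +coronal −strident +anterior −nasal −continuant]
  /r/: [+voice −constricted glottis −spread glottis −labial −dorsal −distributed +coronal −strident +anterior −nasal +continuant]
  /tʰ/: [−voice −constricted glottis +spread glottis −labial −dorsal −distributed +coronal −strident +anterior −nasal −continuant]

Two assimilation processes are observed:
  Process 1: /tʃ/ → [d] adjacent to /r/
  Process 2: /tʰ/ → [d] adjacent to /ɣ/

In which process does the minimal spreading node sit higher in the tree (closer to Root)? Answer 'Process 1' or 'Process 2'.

In Process 1, [voice], [anterior], [distributed], [strident] change, so the minimal spreading node is Node β at depth 1.
Process 2: the features that change are [voice], [spread glottis]; the minimal node is Laryngeal (depth 2).
Node β is closer to Root than Laryngeal, so Process 1 spreads the higher node.

Process 1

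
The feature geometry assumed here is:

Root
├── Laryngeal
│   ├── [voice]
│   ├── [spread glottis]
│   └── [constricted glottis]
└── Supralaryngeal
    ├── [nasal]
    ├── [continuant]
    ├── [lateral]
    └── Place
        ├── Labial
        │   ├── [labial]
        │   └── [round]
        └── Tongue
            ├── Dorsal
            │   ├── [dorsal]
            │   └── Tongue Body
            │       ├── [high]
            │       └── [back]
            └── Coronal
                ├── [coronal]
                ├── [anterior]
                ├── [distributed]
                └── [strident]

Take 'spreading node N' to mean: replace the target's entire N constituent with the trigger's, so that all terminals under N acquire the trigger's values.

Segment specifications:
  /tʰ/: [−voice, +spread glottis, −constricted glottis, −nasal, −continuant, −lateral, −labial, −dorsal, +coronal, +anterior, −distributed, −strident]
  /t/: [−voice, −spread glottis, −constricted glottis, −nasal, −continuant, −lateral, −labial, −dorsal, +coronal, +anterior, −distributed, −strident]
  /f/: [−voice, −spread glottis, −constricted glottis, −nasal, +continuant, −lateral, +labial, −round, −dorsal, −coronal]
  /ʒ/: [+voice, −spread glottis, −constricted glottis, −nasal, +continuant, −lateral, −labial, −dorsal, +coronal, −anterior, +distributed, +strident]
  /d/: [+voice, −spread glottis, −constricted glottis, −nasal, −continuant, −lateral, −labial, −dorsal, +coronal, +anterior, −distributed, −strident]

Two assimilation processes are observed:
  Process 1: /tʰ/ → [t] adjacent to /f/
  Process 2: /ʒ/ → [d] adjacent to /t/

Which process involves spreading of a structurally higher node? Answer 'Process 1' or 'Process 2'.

Process 2

Process 1 alters [spread glottis]; the lowest dominating node is [spread glottis] (depth 2 from Root).
In Process 2, [continuant], [anterior], [distributed], [strident] change, so the minimal spreading node is Supralaryngeal at depth 1.
Depth 1 < depth 2; Process 2 involves the structurally higher constituent Supralaryngeal.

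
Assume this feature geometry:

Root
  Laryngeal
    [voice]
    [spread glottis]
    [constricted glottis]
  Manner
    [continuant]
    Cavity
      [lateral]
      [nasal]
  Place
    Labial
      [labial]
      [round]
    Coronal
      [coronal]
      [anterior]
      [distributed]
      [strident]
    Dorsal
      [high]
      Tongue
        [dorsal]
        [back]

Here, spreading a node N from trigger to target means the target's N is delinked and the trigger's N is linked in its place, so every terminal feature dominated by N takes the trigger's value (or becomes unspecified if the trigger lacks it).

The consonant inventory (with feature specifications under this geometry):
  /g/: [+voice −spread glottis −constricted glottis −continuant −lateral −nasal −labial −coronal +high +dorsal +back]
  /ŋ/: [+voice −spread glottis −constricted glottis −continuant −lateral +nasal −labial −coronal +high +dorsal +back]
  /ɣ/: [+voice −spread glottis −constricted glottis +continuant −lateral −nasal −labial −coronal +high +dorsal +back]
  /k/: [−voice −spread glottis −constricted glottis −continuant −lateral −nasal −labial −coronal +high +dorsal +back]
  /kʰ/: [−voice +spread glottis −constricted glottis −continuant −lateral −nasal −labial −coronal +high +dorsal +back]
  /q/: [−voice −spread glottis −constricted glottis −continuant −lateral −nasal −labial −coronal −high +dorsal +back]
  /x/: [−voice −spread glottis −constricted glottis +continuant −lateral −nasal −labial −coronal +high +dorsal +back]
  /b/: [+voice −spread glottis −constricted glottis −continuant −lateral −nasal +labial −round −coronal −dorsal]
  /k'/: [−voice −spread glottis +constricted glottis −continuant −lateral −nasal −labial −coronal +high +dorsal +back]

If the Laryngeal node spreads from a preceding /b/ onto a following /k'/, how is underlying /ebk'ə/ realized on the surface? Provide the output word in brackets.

[ebgə]

The Laryngeal node dominates the terminals [voice], [spread glottis], [constricted glottis].
The target acquires /b/'s values for everything under Laryngeal — [+voice], [−spread glottis], [−constricted glottis] — while keeping its own [continuant], [lateral], [nasal], ….
The resulting bundle matches /g/ in the inventory; substituting it for /k'/ gives [ebgə].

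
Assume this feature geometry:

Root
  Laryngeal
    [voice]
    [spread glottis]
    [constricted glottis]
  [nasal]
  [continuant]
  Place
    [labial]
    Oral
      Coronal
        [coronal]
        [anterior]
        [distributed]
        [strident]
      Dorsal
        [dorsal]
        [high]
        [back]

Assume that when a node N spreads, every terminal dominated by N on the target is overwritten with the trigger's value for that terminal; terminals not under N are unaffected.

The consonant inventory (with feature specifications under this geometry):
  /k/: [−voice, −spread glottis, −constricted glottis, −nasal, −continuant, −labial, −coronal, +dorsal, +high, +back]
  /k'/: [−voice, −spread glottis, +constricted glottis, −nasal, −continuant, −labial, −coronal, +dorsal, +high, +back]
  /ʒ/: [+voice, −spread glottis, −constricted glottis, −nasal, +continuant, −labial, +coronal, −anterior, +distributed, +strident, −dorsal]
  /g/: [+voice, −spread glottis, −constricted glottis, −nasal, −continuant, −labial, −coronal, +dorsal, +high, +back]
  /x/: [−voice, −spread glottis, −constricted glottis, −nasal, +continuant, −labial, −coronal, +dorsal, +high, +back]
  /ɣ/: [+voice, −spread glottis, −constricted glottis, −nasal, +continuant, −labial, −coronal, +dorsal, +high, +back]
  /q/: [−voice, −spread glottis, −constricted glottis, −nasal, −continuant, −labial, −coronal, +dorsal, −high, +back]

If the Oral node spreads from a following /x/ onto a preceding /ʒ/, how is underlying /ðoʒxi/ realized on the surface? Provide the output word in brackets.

[ðoɣxi]

Terminals under Oral in this geometry: [coronal], [anterior], [distributed], [strident], [dorsal], [high], [back].
After delinking /ʒ/'s Oral and linking /x/'s, the affected terminals become [−coronal], [+dorsal], [+high], [+back]; [voice], [spread glottis], [constricted glottis], … (outside Oral) are retained from /ʒ/.
Among the inventory, only /ɣ/ has exactly this specification, giving the surface form [ðoɣxi].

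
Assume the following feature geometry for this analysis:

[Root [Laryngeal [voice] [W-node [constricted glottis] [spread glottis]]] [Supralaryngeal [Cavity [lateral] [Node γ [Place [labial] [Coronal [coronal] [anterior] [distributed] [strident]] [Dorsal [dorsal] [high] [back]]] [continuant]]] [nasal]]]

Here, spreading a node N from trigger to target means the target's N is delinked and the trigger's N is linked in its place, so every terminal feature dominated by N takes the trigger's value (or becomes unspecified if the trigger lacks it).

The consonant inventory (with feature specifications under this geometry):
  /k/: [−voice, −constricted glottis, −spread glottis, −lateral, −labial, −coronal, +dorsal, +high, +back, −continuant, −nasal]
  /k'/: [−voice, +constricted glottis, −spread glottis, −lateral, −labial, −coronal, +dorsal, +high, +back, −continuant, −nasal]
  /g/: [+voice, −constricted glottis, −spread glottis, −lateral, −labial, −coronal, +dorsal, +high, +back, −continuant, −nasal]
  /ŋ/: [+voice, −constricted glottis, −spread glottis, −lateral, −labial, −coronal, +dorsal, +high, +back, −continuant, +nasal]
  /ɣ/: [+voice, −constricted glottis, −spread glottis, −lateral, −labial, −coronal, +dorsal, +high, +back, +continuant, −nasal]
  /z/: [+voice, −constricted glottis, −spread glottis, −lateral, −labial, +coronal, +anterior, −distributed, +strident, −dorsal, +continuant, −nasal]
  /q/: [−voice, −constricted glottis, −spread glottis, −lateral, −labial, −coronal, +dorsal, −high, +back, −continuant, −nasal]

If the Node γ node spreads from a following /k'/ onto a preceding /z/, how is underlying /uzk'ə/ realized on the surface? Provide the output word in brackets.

Node γ immediately or transitively dominates [labial], [coronal], [anterior], [distributed], [strident], [dorsal], [high], [back], [continuant].
The target acquires /k'/'s values for everything under Node γ — [−labial], [−coronal], [+dorsal], [+high], [+back], [−continuant] — while keeping its own [voice], [constricted glottis], [spread glottis], ….
This feature bundle is that of [g], so /uzk'ə/ surfaces as [ugk'ə].

[ugk'ə]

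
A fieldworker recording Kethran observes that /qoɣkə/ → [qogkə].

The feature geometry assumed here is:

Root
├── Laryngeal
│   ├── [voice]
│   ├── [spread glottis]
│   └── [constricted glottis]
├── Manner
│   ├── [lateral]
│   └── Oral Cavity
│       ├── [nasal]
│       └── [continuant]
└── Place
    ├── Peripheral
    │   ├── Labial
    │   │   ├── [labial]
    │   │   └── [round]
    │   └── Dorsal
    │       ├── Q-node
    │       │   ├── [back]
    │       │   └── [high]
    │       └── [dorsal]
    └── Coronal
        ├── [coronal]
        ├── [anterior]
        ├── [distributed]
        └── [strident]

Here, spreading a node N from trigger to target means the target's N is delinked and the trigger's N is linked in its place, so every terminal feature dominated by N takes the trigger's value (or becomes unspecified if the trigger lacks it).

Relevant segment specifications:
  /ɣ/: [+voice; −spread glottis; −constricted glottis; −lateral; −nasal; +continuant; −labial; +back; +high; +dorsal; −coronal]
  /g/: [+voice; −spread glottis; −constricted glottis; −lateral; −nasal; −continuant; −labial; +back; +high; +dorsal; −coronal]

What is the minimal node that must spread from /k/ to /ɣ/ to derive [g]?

[continuant]

The alternation /ɣ/ → [g] changes [continuant] and nothing else.
With a single altered terminal, the smallest constituent that could spread is that terminal — [continuant].
[voice], a feature on which the two segments disagree outside [continuant], is unchanged — nothing dominating it spread, and [continuant] is the minimal sufficient constituent.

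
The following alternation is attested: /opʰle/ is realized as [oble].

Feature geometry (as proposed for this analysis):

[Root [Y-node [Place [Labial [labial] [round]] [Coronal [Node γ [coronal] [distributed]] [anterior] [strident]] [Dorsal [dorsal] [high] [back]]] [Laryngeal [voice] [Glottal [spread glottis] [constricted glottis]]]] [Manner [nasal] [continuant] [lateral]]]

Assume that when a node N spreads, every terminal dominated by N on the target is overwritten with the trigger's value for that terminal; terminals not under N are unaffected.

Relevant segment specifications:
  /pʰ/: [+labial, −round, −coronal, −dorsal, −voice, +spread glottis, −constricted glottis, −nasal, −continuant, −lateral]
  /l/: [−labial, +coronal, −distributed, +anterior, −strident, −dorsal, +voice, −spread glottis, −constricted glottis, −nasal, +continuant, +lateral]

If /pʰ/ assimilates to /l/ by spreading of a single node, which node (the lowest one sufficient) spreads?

Laryngeal

/pʰ/ and [b] differ in [voice], [spread glottis]; every other specified feature is identical.
In this geometry the lowest node dominating all of them is Laryngeal: every daughter of Laryngeal dominates only a proper subset, so no lower node suffices.
If Laryngeal spreads, every terminal under it takes /l/'s value, producing [b] as observed.
Had Y-node or a higher node spread, [labial], [coronal] would have taken /l/'s values; they stay as in /pʰ/, confirming the spreading constituent is exactly Laryngeal.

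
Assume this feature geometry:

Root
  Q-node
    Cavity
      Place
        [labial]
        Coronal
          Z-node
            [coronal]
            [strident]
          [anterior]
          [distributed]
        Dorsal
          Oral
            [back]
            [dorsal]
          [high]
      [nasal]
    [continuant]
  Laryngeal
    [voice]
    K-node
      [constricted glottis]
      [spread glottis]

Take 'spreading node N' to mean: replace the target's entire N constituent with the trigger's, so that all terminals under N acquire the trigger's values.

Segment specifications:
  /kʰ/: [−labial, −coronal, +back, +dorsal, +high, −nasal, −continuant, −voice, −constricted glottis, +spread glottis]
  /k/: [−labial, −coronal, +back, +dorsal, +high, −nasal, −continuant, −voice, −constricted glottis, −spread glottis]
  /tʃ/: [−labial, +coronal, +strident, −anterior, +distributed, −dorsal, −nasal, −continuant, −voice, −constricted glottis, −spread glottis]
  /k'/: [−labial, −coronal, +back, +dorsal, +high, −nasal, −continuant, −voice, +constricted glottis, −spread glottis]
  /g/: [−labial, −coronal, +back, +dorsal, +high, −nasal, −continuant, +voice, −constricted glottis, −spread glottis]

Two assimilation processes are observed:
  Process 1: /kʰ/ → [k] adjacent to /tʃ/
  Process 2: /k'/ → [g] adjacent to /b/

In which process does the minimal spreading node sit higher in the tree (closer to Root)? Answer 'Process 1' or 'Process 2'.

Process 1: the feature that changes is [spread glottis]; the minimal node is [spread glottis] (depth 3).
Process 2: the features that change are [voice], [constricted glottis]; the minimal node is Laryngeal (depth 1).
Laryngeal (depth 1) sits above [spread glottis] (depth 3), making Process 2 the one with the higher spreading node.

Process 2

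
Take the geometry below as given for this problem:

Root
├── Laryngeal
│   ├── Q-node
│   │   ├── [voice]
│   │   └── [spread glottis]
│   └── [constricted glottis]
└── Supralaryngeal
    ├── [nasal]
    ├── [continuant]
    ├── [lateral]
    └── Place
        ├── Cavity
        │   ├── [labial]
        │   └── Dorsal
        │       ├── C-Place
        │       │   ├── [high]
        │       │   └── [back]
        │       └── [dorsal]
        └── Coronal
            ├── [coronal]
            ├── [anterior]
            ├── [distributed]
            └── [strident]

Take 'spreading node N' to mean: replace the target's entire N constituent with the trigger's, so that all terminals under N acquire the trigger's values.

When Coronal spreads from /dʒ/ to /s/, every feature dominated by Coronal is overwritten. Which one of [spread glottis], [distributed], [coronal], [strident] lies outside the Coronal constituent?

[spread glottis]

Under this geometry, Coronal contains [coronal], [anterior], [distributed], [strident].
Of the listed options, [strident], [distributed], [coronal] are among these and would be overwritten by spreading Coronal.
[spread glottis] attaches under Q-node, not under Coronal, so /s/ retains its own value for [spread glottis].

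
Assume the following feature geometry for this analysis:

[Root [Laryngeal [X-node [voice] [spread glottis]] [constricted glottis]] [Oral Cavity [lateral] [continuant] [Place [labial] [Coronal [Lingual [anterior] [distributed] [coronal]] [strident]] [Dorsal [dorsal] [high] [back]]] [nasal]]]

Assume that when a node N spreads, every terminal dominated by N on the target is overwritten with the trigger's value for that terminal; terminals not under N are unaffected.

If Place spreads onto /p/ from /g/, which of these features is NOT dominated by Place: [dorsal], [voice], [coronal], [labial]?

The terminals dominated by Place are [labial], [anterior], [distributed], [coronal], [strident], [dorsal], [high], [back].
Spreading Place replaces [coronal], [dorsal], [labial] with the trigger's values, since each sits inside the Place constituent.
[voice] attaches under X-node, not under Place, so /p/ retains its own value for [voice].

[voice]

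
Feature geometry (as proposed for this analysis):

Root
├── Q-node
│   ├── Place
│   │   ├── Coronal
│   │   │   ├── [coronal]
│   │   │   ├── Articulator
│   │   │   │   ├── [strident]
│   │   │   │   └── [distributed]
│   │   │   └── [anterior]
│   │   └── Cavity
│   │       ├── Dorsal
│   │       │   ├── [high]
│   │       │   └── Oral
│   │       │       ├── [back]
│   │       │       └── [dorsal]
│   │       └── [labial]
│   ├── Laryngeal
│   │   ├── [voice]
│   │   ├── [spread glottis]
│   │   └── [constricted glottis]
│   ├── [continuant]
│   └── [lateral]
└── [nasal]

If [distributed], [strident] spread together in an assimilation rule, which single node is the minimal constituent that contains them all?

[distributed]: Root / Q-node / Place / Coronal / Articulator / [distributed].
[strident] lies under Articulator (below Q-node).
The listed terminals split across distinct daughters of Articulator, so Articulator itself is the smallest node containing them all.

Articulator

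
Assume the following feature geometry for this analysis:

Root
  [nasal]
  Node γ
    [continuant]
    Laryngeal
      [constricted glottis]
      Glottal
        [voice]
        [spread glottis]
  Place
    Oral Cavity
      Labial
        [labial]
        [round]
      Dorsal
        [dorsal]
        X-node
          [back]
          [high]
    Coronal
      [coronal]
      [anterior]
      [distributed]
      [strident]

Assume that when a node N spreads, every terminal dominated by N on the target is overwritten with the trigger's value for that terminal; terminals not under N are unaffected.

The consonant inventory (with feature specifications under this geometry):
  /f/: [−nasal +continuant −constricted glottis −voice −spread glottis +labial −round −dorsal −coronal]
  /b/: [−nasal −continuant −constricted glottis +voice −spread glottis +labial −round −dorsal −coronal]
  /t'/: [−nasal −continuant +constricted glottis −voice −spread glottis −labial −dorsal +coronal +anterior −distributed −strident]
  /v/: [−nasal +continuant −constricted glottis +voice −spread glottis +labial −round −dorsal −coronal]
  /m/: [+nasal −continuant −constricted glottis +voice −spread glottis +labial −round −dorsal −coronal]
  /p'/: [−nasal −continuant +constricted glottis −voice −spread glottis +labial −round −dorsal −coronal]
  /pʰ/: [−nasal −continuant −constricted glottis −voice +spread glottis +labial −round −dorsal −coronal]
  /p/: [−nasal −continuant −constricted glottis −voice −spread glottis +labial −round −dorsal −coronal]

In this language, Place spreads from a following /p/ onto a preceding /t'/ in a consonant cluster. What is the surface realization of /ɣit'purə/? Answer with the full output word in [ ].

Terminals under Place in this geometry: [labial], [round], [dorsal], [back], [high], [coronal], [anterior], [distributed], [strident].
The target acquires /p/'s values for everything under Place — [+labial], [−round], [−dorsal], [−coronal] — while keeping its own [nasal], [continuant], [constricted glottis], ….
This feature bundle is that of [p'], so /ɣit'purə/ surfaces as [ɣip'purə].

[ɣip'purə]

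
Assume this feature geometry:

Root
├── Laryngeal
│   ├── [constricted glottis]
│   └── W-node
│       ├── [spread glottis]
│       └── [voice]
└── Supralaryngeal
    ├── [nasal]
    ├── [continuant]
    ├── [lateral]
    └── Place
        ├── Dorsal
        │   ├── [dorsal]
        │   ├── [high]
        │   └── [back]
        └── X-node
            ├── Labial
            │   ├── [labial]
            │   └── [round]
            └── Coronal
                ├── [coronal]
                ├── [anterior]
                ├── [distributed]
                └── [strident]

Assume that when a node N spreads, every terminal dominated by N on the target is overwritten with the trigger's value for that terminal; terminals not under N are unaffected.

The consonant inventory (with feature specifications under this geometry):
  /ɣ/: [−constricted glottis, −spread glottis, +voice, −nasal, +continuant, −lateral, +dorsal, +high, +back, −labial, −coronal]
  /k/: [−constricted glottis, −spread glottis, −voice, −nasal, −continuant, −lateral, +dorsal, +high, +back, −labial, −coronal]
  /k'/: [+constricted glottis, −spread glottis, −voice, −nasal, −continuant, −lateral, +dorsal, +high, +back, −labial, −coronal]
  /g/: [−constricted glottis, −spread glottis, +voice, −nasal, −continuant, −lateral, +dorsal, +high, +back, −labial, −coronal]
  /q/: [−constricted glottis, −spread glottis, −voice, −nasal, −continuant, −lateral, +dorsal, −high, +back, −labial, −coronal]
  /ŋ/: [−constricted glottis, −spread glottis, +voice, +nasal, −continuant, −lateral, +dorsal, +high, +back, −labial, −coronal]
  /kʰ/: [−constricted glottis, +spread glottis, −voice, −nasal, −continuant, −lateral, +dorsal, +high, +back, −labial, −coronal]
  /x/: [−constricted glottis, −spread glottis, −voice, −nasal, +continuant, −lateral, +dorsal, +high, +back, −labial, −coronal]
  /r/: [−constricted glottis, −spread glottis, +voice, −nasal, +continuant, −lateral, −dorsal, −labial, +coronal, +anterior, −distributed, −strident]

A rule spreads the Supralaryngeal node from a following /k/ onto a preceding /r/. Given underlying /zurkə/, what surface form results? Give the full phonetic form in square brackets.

Terminals under Supralaryngeal in this geometry: [nasal], [continuant], [lateral], [dorsal], [high], [back], [labial], [round], [coronal], [anterior], [distributed], [strident].
The target acquires /k/'s values for everything under Supralaryngeal — [−nasal], [−continuant], [−lateral], [+dorsal], [+high], [+back], [−labial], [−coronal] — while keeping its own [constricted glottis], [spread glottis], [voice].
The resulting bundle matches /g/ in the inventory; substituting it for /r/ gives [zugkə].

[zugkə]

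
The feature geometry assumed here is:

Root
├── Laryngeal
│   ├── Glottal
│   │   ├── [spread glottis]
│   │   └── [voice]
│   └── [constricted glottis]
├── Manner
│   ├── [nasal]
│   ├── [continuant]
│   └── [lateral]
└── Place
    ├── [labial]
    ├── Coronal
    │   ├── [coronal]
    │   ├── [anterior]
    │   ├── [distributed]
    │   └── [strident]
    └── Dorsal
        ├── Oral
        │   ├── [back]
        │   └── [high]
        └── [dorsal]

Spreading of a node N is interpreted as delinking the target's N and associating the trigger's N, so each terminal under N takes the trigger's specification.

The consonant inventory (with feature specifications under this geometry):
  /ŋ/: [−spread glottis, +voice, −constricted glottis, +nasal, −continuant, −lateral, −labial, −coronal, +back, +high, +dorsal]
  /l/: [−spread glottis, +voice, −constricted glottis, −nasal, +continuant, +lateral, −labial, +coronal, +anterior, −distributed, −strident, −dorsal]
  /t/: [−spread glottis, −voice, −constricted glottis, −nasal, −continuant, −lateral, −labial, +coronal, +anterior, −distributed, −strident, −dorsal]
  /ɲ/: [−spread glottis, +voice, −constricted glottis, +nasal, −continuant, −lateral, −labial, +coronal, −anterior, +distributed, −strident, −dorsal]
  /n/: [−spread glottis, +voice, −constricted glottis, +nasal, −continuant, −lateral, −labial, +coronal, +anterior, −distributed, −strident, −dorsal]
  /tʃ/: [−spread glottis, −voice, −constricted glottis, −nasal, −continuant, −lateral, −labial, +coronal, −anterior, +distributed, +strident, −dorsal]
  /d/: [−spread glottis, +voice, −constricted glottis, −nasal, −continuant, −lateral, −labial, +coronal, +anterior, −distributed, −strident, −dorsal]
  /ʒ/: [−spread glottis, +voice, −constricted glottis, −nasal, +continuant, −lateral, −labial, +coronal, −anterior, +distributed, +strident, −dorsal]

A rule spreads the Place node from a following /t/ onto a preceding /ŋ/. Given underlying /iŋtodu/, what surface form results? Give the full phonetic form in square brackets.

Terminals under Place in this geometry: [labial], [coronal], [anterior], [distributed], [strident], [back], [high], [dorsal].
Spreading Place from /t/ onto /ŋ/ replaces those values with /t/'s: [−labial], [+coronal], [+anterior], [−distributed], [−strident], [−dorsal]. Features outside Place ([spread glottis], [voice], [constricted glottis], …) stay as in /ŋ/.
The resulting bundle matches /n/ in the inventory; substituting it for /ŋ/ gives [intodu].

[intodu]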